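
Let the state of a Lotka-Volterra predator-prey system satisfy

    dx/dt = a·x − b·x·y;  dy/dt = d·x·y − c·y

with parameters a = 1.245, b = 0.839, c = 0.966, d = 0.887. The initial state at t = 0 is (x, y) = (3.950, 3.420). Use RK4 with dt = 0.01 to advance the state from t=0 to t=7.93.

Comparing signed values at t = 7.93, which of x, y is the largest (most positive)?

largest component: y

t=0.000: state=(3.950, 3.420)
step 1 (dt=0.01): k1=(-6.416, 8.679), k2=(-6.507, 8.690), k3=(-6.506, 8.689), k4=(-6.594, 8.697); state += dt/6·(k1+2k2+2k3+k4)
t=0.010: state=(3.885, 3.507)
t=0.020: state=(3.818, 3.594)
t=0.030: state=(3.750, 3.681)
continuing one RK4 step at a time; state shown every 50 steps (Δt=0.5):
t=0.500: state=(0.896, 5.698)
t=1.000: state=(0.199, 4.274)
t=1.500: state=(0.085, 2.790)
t=2.000: state=(0.062, 1.776)
t=2.500: state=(0.064, 1.126)
t=3.000: state=(0.081, 0.717)
t=3.500: state=(0.118, 0.462)
t=4.000: state=(0.188, 0.304)
t=4.500: state=(0.316, 0.210)
t=5.000: state=(0.546, 0.156)
t=5.500: state=(0.959, 0.133)
t=6.000: state=(1.688, 0.145)
t=6.500: state=(2.915, 0.243)
t=7.000: state=(4.524, 0.784)
t=7.500: state=(3.755, 3.674)
t=7.930: state=(1.035, 5.724)
compare at T: x=1.035, y=5.724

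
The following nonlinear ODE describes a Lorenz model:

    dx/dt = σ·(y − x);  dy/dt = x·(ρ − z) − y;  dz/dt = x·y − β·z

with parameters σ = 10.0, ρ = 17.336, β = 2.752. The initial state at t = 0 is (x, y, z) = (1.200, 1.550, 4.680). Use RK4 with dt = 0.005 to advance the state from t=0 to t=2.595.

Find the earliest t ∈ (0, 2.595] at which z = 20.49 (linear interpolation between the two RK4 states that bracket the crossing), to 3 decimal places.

t = 0.414

t=0.000: state=(1.200, 1.550, 4.680)
step 1 (dt=0.005): k1=(3.500, 13.637, -11.019), k2=(3.753, 13.747, -10.889), k3=(3.750, 13.755, -10.888), k4=(4.000, 13.872, -10.757); state += dt/6·(k1+2k2+2k3+k4)
t=0.005: state=(1.219, 1.619, 4.626)
t=0.010: state=(1.240, 1.689, 4.572)
t=0.015: state=(1.264, 1.760, 4.521)
continuing one RK4 step at a time; state shown every 20 steps (Δt=0.1):
t=0.100: state=(2.022, 3.329, 3.890)
t=0.200: state=(3.977, 6.705, 4.259)
t=0.300: state=(7.657, 12.220, 8.139)
t=0.400: state=(11.950, 14.719, 18.822)
t=0.410: state=(12.196, 14.320, 20.042)
next step: t=0.415: state=(12.293, 14.065, 20.632) — z has crossed 20.49
linear interpolation between t=0.410 (20.04228) and t=0.415 (20.63160) → t≈0.414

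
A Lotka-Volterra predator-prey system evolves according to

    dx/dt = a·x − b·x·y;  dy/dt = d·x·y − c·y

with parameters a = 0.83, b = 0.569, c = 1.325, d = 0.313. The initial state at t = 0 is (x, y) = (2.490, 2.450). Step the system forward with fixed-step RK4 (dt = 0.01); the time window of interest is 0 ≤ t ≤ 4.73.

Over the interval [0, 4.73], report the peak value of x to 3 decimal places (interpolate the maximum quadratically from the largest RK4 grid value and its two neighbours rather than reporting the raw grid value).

max x = 7.691

t=0.000: state=(2.490, 2.450)
step 1 (dt=0.01): k1=(-1.404, -1.337), k2=(-1.391, -1.339), k3=(-1.391, -1.338), k4=(-1.378, -1.340); state += dt/6·(k1+2k2+2k3+k4)
t=0.010: state=(2.476, 2.437)
t=0.020: state=(2.462, 2.423)
t=0.030: state=(2.449, 2.410)
continuing one RK4 step at a time; state shown every 20 steps (Δt=0.2):
t=0.200: state=(2.259, 2.180)
t=0.400: state=(2.113, 1.917)
t=0.600: state=(2.034, 1.674)
t=0.800: state=(2.010, 1.457)
t=1.000: state=(2.032, 1.268)
t=1.200: state=(2.096, 1.107)
t=1.400: state=(2.199, 0.971)
t=1.600: state=(2.340, 0.859)
t=1.800: state=(2.519, 0.767)
t=2.000: state=(2.737, 0.694)
t=2.200: state=(2.996, 0.637)
t=2.400: state=(3.299, 0.595)
t=2.600: state=(3.646, 0.567)
t=2.800: state=(4.039, 0.553)
t=3.000: state=(4.478, 0.554)
t=3.200: state=(4.960, 0.571)
t=3.400: state=(5.477, 0.607)
t=3.600: state=(6.015, 0.667)
t=3.800: state=(6.550, 0.759)
t=4.000: state=(7.044, 0.891)
t=4.200: state=(7.439, 1.076)
t=4.400: state=(7.665, 1.326)
t=4.600: state=(7.647, 1.646)
t=4.730: state=(7.476, 1.885)
largest grid value and its neighbours: x(4.480)=7.69105, x(4.490)=7.69127, x(4.500)=7.69079
parabola through these three points peaks at t≈4.488 with x≈7.69128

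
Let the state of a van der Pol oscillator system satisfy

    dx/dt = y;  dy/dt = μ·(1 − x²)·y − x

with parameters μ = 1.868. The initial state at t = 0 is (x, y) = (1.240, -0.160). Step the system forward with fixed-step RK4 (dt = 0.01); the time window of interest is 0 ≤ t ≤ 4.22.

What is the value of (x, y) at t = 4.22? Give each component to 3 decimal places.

t=0.000: state=(1.240, -0.160)
step 1 (dt=0.01): k1=(-0.160, -1.079), k2=(-0.165, -1.074), k3=(-0.165, -1.074), k4=(-0.171, -1.068); state += dt/6·(k1+2k2+2k3+k4)
t=0.010: state=(1.238, -0.171)
t=0.020: state=(1.237, -0.181)
t=0.030: state=(1.235, -0.192)
continuing one RK4 step at a time; state shown every 20 steps (Δt=0.2):
t=0.200: state=(1.188, -0.357)
t=0.400: state=(1.098, -0.535)
t=0.600: state=(0.973, -0.726)
t=0.800: state=(0.805, -0.969)
t=1.000: state=(0.578, -1.329)
t=1.200: state=(0.259, -1.900)
t=1.400: state=(-0.202, -2.754)
t=1.600: state=(-0.837, -3.479)
t=1.800: state=(-1.493, -2.763)
t=2.000: state=(-1.875, -1.099)
t=2.200: state=(-1.986, -0.148)
t=2.400: state=(-1.975, 0.192)
t=2.600: state=(-1.923, 0.310)
t=2.800: state=(-1.855, 0.363)
t=3.000: state=(-1.779, 0.398)
t=3.200: state=(-1.696, 0.433)
t=3.400: state=(-1.606, 0.472)
t=3.600: state=(-1.507, 0.520)
t=3.800: state=(-1.397, 0.583)
t=4.000: state=(-1.272, 0.668)
t=4.200: state=(-1.127, 0.789)
t=4.220: state=(-1.111, 0.804)

(x, y) = (-1.111, 0.804)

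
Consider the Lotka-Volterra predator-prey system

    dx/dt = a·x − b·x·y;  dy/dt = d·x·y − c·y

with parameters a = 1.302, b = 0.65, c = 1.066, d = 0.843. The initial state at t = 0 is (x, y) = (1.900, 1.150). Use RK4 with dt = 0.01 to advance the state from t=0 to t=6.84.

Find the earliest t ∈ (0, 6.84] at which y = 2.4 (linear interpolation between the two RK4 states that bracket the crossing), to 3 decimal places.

t=0.000: state=(1.900, 1.150)
step 1 (dt=0.01): k1=(1.054, 0.616), k2=(1.053, 0.623), k3=(1.053, 0.623), k4=(1.052, 0.630); state += dt/6·(k1+2k2+2k3+k4)
t=0.010: state=(1.911, 1.156)
t=0.020: state=(1.921, 1.163)
t=0.030: state=(1.932, 1.169)
continuing one RK4 step at a time; state shown every 25 steps (Δt=0.25):
t=0.250: state=(2.150, 1.351)
t=0.500: state=(2.335, 1.663)
t=0.750: state=(2.385, 2.101)
t=0.890: state=(2.333, 2.392)
next step: t=0.900: state=(2.327, 2.413) — y has crossed 2.4
linear interpolation between t=0.890 (2.39172) and t=0.900 (2.41331) → t≈0.894

t = 0.894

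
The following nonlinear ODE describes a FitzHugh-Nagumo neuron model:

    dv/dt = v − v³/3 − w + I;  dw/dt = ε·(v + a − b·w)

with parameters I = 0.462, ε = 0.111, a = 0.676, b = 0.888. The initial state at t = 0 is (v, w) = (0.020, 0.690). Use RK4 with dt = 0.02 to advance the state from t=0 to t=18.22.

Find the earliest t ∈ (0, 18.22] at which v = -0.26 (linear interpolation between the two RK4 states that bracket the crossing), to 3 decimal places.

t = 0.853

t=0.000: state=(0.020, 0.690)
step 1 (dt=0.02): k1=(-0.208, 0.009), k2=(-0.210, 0.009), k3=(-0.210, 0.009), k4=(-0.212, 0.009); state += dt/6·(k1+2k2+2k3+k4)
t=0.020: state=(0.016, 0.690)
t=0.040: state=(0.012, 0.690)
t=0.060: state=(0.007, 0.691)
t=0.840: state=(-0.254, 0.687)
next step: t=0.860: state=(-0.263, 0.686) — v has crossed -0.26
linear interpolation between t=0.840 (-0.25368) and t=0.860 (-0.26323) → t≈0.853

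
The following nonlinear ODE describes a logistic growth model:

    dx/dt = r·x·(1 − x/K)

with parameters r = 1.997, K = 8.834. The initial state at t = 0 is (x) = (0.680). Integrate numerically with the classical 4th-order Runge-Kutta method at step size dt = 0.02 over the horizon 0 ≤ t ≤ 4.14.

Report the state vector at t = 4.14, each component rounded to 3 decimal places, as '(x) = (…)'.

t=0.000: state=(0.680)
step 1 (dt=0.02): k1=(1.253), k2=(1.275), k3=(1.275), k4=(1.296); state += dt/6·(k1+2k2+2k3+k4)
t=0.020: state=(0.705)
t=0.040: state=(0.732)
t=0.060: state=(0.759)
continuing one RK4 step at a time; state shown every 10 steps (Δt=0.2):
t=0.200: state=(0.977)
t=0.400: state=(1.382)
t=0.600: state=(1.913)
t=0.800: state=(2.578)
t=1.000: state=(3.362)
t=1.200: state=(4.223)
t=1.400: state=(5.100)
t=1.600: state=(5.924)
t=1.800: state=(6.645)
t=2.000: state=(7.235)
t=2.200: state=(7.694)
t=2.400: state=(8.035)
t=2.600: state=(8.282)
t=2.800: state=(8.456)
t=3.000: state=(8.577)
t=3.200: state=(8.660)
t=3.400: state=(8.716)
t=3.600: state=(8.755)
t=3.800: state=(8.781)
t=4.000: state=(8.798)
t=4.140: state=(8.807)

(x) = (8.807)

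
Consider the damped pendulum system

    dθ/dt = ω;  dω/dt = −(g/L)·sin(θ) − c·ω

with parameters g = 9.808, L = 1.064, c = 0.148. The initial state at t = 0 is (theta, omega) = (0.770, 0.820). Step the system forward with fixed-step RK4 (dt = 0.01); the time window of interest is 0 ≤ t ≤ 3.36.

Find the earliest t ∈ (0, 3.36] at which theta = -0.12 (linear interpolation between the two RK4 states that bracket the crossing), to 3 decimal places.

t=0.000: state=(0.770, 0.820)
step 1 (dt=0.01): k1=(0.820, -6.538), k2=(0.787, -6.561), k3=(0.787, -6.560), k4=(0.754, -6.581); state += dt/6·(k1+2k2+2k3+k4)
t=0.010: state=(0.778, 0.754)
t=0.020: state=(0.785, 0.688)
t=0.030: state=(0.792, 0.622)
continuing one RK4 step at a time; state shown every 20 steps (Δt=0.2):
t=0.200: state=(0.800, -0.517)
t=0.400: state=(0.575, -1.678)
t=0.600: state=(0.165, -2.298)
t=0.720: state=(-0.113, -2.285)
next step: t=0.730: state=(-0.136, -2.271) — theta has crossed -0.12
linear interpolation between t=0.720 (-0.11272) and t=0.730 (-0.13551) → t≈0.723

t = 0.723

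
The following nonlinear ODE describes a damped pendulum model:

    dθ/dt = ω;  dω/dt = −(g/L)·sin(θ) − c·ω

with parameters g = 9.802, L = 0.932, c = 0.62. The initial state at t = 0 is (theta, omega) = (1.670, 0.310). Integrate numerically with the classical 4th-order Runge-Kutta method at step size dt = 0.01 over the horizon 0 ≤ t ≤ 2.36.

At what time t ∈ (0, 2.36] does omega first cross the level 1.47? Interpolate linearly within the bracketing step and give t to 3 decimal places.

t=0.000: state=(1.670, 0.310)
step 1 (dt=0.01): k1=(0.310, -10.658), k2=(0.257, -10.623), k3=(0.257, -10.623), k4=(0.204, -10.589); state += dt/6·(k1+2k2+2k3+k4)
t=0.010: state=(1.673, 0.204)
t=0.020: state=(1.674, 0.098)
t=0.030: state=(1.675, -0.007)
continuing one RK4 step at a time; state shown every 10 steps (Δt=0.1):
t=0.100: state=(1.649, -0.724)
t=0.200: state=(1.527, -1.699)
t=0.300: state=(1.311, -2.604)
t=0.400: state=(1.011, -3.381)
t=0.500: state=(0.643, -3.926)
t=0.600: state=(0.237, -4.121)
t=0.700: state=(-0.167, -3.904)
t=0.800: state=(-0.531, -3.316)
t=0.900: state=(-0.822, -2.474)
t=1.000: state=(-1.022, -1.508)
t=1.100: state=(-1.123, -0.518)
t=1.200: state=(-1.127, 0.437)
t=1.300: state=(-1.038, 1.314)
t=1.310: state=(-1.025, 1.396)
next step: t=1.320: state=(-1.010, 1.476) — omega has crossed 1.47
linear interpolation between t=1.310 (1.39591) and t=1.320 (1.47649) → t≈1.319

t = 1.319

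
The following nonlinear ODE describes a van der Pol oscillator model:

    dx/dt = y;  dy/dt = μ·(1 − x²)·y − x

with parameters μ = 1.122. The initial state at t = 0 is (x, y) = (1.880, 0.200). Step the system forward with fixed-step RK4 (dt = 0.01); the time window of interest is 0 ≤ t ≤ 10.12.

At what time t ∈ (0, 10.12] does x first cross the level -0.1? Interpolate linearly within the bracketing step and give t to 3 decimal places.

t=0.000: state=(1.880, 0.200)
step 1 (dt=0.01): k1=(0.200, -2.449), k2=(0.188, -2.416), k3=(0.188, -2.416), k4=(0.176, -2.383); state += dt/6·(k1+2k2+2k3+k4)
t=0.010: state=(1.882, 0.176)
t=0.020: state=(1.884, 0.152)
t=0.030: state=(1.885, 0.129)
continuing one RK4 step at a time; state shown every 50 steps (Δt=0.5):
t=0.500: state=(1.778, -0.460)
t=1.000: state=(1.480, -0.724)
t=1.500: state=(1.042, -1.063)
t=2.000: state=(0.352, -1.794)
t=2.220: state=(-0.098, -2.313)
next step: t=2.230: state=(-0.121, -2.337) — x has crossed -0.1
linear interpolation between t=2.220 (-0.09800) and t=2.230 (-0.12125) → t≈2.221

t = 2.221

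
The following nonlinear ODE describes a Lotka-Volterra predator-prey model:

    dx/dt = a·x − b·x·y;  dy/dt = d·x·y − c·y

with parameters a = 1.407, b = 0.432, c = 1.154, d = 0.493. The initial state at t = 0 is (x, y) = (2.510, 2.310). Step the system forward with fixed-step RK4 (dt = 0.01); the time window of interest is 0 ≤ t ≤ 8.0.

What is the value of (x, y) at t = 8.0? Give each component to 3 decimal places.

t=0.000: state=(2.510, 2.310)
step 1 (dt=0.01): k1=(1.027, 0.193), k2=(1.028, 0.199), k3=(1.028, 0.199), k4=(1.029, 0.205); state += dt/6·(k1+2k2+2k3+k4)
t=0.010: state=(2.520, 2.312)
t=0.020: state=(2.531, 2.314)
t=0.030: state=(2.541, 2.316)
continuing one RK4 step at a time; state shown every 50 steps (Δt=0.5):
t=0.500: state=(3.014, 2.566)
t=1.000: state=(3.300, 3.162)
t=1.500: state=(3.093, 3.949)
t=2.000: state=(2.502, 4.435)
t=2.500: state=(1.949, 4.292)
t=3.000: state=(1.648, 3.735)
t=3.500: state=(1.592, 3.113)
t=4.000: state=(1.737, 2.625)
t=4.500: state=(2.060, 2.346)
t=5.000: state=(2.529, 2.314)
t=5.500: state=(3.030, 2.582)
t=6.000: state=(3.302, 3.191)
t=6.500: state=(3.075, 3.976)
t=7.000: state=(2.478, 4.441)
t=7.500: state=(1.932, 4.276)
t=8.000: state=(1.642, 3.711)

(x, y) = (1.642, 3.711)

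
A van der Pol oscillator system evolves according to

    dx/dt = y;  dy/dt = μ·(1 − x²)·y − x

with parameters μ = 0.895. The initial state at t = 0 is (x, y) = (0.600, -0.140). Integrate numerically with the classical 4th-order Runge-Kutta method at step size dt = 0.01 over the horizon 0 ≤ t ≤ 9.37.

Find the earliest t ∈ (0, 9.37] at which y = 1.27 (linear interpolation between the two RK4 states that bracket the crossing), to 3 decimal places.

t = 3.814

t=0.000: state=(0.600, -0.140)
step 1 (dt=0.01): k1=(-0.140, -0.680), k2=(-0.143, -0.682), k3=(-0.143, -0.682), k4=(-0.147, -0.683); state += dt/6·(k1+2k2+2k3+k4)
t=0.010: state=(0.599, -0.147)
t=0.020: state=(0.597, -0.154)
t=0.030: state=(0.595, -0.161)
continuing one RK4 step at a time; state shown every 50 steps (Δt=0.5):
t=0.500: state=(0.440, -0.512)
t=1.000: state=(0.077, -0.950)
t=1.500: state=(-0.505, -1.333)
t=2.000: state=(-1.147, -1.078)
t=2.500: state=(-1.470, -0.197)
t=3.000: state=(-1.390, 0.458)
t=3.500: state=(-1.044, 0.923)
t=3.810: state=(-0.707, 1.265)
next step: t=3.820: state=(-0.695, 1.278) — y has crossed 1.27
linear interpolation between t=3.810 (1.26511) and t=3.820 (1.27791) → t≈3.814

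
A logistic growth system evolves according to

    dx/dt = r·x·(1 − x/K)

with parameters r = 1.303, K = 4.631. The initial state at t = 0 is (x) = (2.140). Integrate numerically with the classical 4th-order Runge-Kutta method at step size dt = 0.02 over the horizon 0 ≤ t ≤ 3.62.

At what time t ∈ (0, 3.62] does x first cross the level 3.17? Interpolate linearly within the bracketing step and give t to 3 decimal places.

t=0.000: state=(2.140)
step 1 (dt=0.02): k1=(1.500), k2=(1.501), k3=(1.501), k4=(1.503); state += dt/6·(k1+2k2+2k3+k4)
t=0.020: state=(2.170)
t=0.040: state=(2.200)
t=0.060: state=(2.230)
continuing one RK4 step at a time; state shown every 10 steps (Δt=0.2):
t=0.200: state=(2.441)
t=0.400: state=(2.738)
t=0.600: state=(3.022)
t=0.700: state=(3.156)
next step: t=0.720: state=(3.182) — x has crossed 3.17
linear interpolation between t=0.700 (3.15557) and t=0.720 (3.18165) → t≈0.711

t = 0.711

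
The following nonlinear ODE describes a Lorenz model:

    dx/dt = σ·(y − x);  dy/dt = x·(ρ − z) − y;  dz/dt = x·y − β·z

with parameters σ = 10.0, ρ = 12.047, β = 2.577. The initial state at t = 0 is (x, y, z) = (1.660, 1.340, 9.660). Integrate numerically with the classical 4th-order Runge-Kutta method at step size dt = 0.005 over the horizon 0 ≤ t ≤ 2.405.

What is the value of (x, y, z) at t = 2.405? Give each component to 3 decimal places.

(x, y, z) = (5.099, 5.966, 8.992)

t=0.000: state=(1.660, 1.340, 9.660)
step 1 (dt=0.005): k1=(-3.200, 2.622, -22.669), k2=(-3.054, 2.690, -22.523), k3=(-3.056, 2.691, -22.523), k4=(-2.913, 2.758, -22.378); state += dt/6·(k1+2k2+2k3+k4)
t=0.005: state=(1.645, 1.353, 9.547)
t=0.010: state=(1.631, 1.368, 9.436)
t=0.015: state=(1.618, 1.382, 9.327)
continuing one RK4 step at a time; state shown every 20 steps (Δt=0.1):
t=0.100: state=(1.588, 1.731, 7.678)
t=0.200: state=(1.911, 2.412, 6.249)
t=0.300: state=(2.609, 3.520, 5.417)
t=0.400: state=(3.773, 5.203, 5.417)
t=0.500: state=(5.456, 7.346, 6.776)
t=0.600: state=(7.309, 8.916, 9.969)
t=0.700: state=(8.173, 8.090, 13.781)
t=0.800: state=(7.117, 5.291, 15.246)
t=0.900: state=(5.110, 3.192, 13.993)
t=1.000: state=(3.588, 2.509, 11.848)
t=1.100: state=(2.925, 2.636, 9.864)
t=1.200: state=(2.932, 3.206, 8.360)
t=1.300: state=(3.436, 4.161, 7.487)
t=1.400: state=(4.365, 5.484, 7.449)
t=1.500: state=(5.610, 6.921, 8.522)
t=1.600: state=(6.793, 7.720, 10.695)
t=1.700: state=(7.220, 7.069, 12.968)
t=1.800: state=(6.525, 5.397, 13.839)
t=1.900: state=(5.267, 4.025, 13.100)
t=2.000: state=(4.241, 3.479, 11.648)
t=2.100: state=(3.768, 3.574, 10.215)
t=2.200: state=(3.819, 4.096, 9.158)
t=2.300: state=(4.287, 4.929, 8.683)
t=2.400: state=(5.056, 5.918, 8.956)
t=2.405: state=(5.099, 5.966, 8.992)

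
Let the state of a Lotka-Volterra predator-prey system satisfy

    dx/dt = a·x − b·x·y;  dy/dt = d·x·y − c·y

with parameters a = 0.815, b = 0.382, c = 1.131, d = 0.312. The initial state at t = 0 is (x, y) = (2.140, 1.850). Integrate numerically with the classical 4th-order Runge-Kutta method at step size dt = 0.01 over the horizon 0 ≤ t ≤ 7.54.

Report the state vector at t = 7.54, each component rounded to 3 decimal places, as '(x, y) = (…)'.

t=0.000: state=(2.140, 1.850)
step 1 (dt=0.01): k1=(0.232, -0.857), k2=(0.235, -0.854), k3=(0.235, -0.854), k4=(0.239, -0.852); state += dt/6·(k1+2k2+2k3+k4)
t=0.010: state=(2.142, 1.841)
t=0.020: state=(2.145, 1.833)
t=0.030: state=(2.147, 1.825)
continuing one RK4 step at a time; state shown every 25 steps (Δt=0.25):
t=0.250: state=(2.220, 1.652)
t=0.500: state=(2.344, 1.488)
t=0.750: state=(2.509, 1.354)
t=1.000: state=(2.717, 1.251)
t=1.250: state=(2.967, 1.177)
t=1.500: state=(3.259, 1.130)
t=1.750: state=(3.590, 1.113)
t=2.000: state=(3.956, 1.125)
t=2.250: state=(4.348, 1.172)
t=2.500: state=(4.748, 1.260)
t=2.750: state=(5.129, 1.396)
t=3.000: state=(5.455, 1.591)
t=3.250: state=(5.677, 1.853)
t=3.500: state=(5.743, 2.182)
t=3.750: state=(5.615, 2.565)
t=4.000: state=(5.287, 2.961)
t=4.250: state=(4.801, 3.310)
t=4.500: state=(4.237, 3.550)
t=4.750: state=(3.680, 3.643)
t=5.000: state=(3.191, 3.587)
t=5.250: state=(2.798, 3.413)
t=5.500: state=(2.505, 3.162)
t=5.750: state=(2.302, 2.873)
t=6.000: state=(2.176, 2.577)
t=6.250: state=(2.114, 2.295)
t=6.500: state=(2.108, 2.039)
t=6.750: state=(2.151, 1.814)
t=7.000: state=(2.238, 1.622)
t=7.250: state=(2.369, 1.463)
t=7.500: state=(2.542, 1.335)
t=7.540: state=(2.573, 1.317)

(x, y) = (2.573, 1.317)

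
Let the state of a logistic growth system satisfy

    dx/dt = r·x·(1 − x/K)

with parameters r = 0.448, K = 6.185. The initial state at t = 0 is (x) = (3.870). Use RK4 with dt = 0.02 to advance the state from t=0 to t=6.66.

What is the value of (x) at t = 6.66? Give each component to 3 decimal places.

(x) = (6.003)

t=0.000: state=(3.870)
step 1 (dt=0.02): k1=(0.649), k2=(0.648), k3=(0.648), k4=(0.647); state += dt/6·(k1+2k2+2k3+k4)
t=0.020: state=(3.883)
t=0.040: state=(3.896)
t=0.060: state=(3.909)
continuing one RK4 step at a time; state shown every 25 steps (Δt=0.5):
t=0.500: state=(4.184)
t=1.000: state=(4.475)
t=1.500: state=(4.738)
t=2.000: state=(4.971)
t=2.500: state=(5.175)
t=3.000: state=(5.350)
t=3.500: state=(5.499)
t=4.000: state=(5.624)
t=4.500: state=(5.729)
t=5.000: state=(5.815)
t=5.500: state=(5.885)
t=6.000: state=(5.943)
t=6.500: state=(5.990)
t=6.660: state=(6.003)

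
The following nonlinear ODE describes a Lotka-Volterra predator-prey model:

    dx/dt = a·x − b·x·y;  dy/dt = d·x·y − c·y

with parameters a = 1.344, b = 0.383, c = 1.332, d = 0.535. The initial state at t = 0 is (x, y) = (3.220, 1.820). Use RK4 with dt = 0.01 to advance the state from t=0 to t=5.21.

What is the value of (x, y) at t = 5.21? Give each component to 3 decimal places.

t=0.000: state=(3.220, 1.820)
step 1 (dt=0.01): k1=(2.083, 0.711), k2=(2.085, 0.723), k3=(2.085, 0.723), k4=(2.088, 0.734); state += dt/6·(k1+2k2+2k3+k4)
t=0.010: state=(3.241, 1.827)
t=0.020: state=(3.262, 1.835)
t=0.030: state=(3.283, 1.842)
continuing one RK4 step at a time; state shown every 20 steps (Δt=0.2):
t=0.200: state=(3.640, 2.013)
t=0.400: state=(4.037, 2.326)
t=0.600: state=(4.346, 2.794)
t=0.800: state=(4.484, 3.440)
t=1.000: state=(4.375, 4.244)
t=1.200: state=(4.001, 5.100)
t=1.400: state=(3.440, 5.825)
t=1.600: state=(2.829, 6.239)
t=1.800: state=(2.286, 6.279)
t=2.000: state=(1.866, 6.000)
t=2.200: state=(1.569, 5.518)
t=2.400: state=(1.375, 4.945)
t=2.600: state=(1.260, 4.359)
t=2.800: state=(1.206, 3.809)
t=3.000: state=(1.201, 3.318)
t=3.200: state=(1.239, 2.895)
t=3.400: state=(1.317, 2.542)
t=3.600: state=(1.435, 2.256)
t=3.800: state=(1.594, 2.032)
t=4.000: state=(1.797, 1.865)
t=4.200: state=(2.047, 1.755)
t=4.400: state=(2.347, 1.700)
t=4.600: state=(2.697, 1.705)
t=4.800: state=(3.089, 1.779)
t=5.000: state=(3.507, 1.940)
t=5.200: state=(3.918, 2.212)
t=5.210: state=(3.937, 2.229)

(x, y) = (3.937, 2.229)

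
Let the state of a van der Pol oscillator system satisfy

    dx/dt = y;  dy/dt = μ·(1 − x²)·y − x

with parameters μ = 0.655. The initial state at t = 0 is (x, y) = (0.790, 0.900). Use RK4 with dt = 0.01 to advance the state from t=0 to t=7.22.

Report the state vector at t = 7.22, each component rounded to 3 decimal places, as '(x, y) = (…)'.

t=0.000: state=(0.790, 0.900)
step 1 (dt=0.01): k1=(0.900, -0.568), k2=(0.897, -0.578), k3=(0.897, -0.578), k4=(0.894, -0.587); state += dt/6·(k1+2k2+2k3+k4)
t=0.010: state=(0.799, 0.894)
t=0.020: state=(0.808, 0.888)
t=0.030: state=(0.817, 0.882)
continuing one RK4 step at a time; state shown every 25 steps (Δt=0.25):
t=0.250: state=(0.993, 0.703)
t=0.500: state=(1.135, 0.423)
t=0.750: state=(1.202, 0.114)
t=1.000: state=(1.192, -0.185)
t=1.250: state=(1.112, -0.457)
t=1.500: state=(0.966, -0.710)
t=1.750: state=(0.757, -0.961)
t=2.000: state=(0.484, -1.227)
t=2.250: state=(0.142, -1.506)
t=2.500: state=(-0.267, -1.755)
t=2.750: state=(-0.723, -1.852)
t=3.000: state=(-1.167, -1.641)
t=3.250: state=(-1.517, -1.117)
t=3.500: state=(-1.718, -0.497)
t=3.750: state=(-1.774, 0.018)
t=4.000: state=(-1.721, 0.386)
t=4.250: state=(-1.590, 0.651)
t=4.500: state=(-1.399, 0.872)
t=4.750: state=(-1.154, 1.090)
t=5.000: state=(-0.851, 1.339)
t=5.250: state=(-0.480, 1.640)
t=5.500: state=(-0.028, 1.977)
t=5.750: state=(0.503, 2.239)
t=6.000: state=(1.064, 2.175)
t=6.250: state=(1.548, 1.617)
t=6.500: state=(1.851, 0.810)
t=6.750: state=(1.965, 0.134)
t=7.000: state=(1.938, -0.308)
t=7.220: state=(1.841, -0.561)

(x, y) = (1.841, -0.561)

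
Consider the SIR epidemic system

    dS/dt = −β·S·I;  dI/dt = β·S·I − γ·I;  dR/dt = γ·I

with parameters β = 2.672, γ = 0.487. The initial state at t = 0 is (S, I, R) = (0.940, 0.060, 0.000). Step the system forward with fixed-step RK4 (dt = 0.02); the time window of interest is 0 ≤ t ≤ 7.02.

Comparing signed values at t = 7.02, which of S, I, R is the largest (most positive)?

largest component: R

t=0.000: state=(0.940, 0.060, 0.000)
step 1 (dt=0.02): k1=(-0.151, 0.121, 0.029), k2=(-0.154, 0.124, 0.030), k3=(-0.154, 0.124, 0.030), k4=(-0.156, 0.126, 0.030); state += dt/6·(k1+2k2+2k3+k4)
t=0.020: state=(0.937, 0.062, 0.001)
t=0.040: state=(0.934, 0.065, 0.001)
t=0.060: state=(0.930, 0.068, 0.002)
continuing one RK4 step at a time; state shown every 25 steps (Δt=0.5):
t=0.500: state=(0.821, 0.154, 0.025)
t=1.000: state=(0.603, 0.316, 0.081)
t=1.500: state=(0.354, 0.468, 0.178)
t=2.000: state=(0.181, 0.519, 0.300)
t=2.500: state=(0.092, 0.485, 0.423)
t=3.000: state=(0.050, 0.416, 0.533)
t=3.500: state=(0.030, 0.344, 0.626)
t=4.000: state=(0.020, 0.279, 0.701)
t=4.500: state=(0.014, 0.223, 0.762)
t=5.000: state=(0.011, 0.178, 0.811)
t=5.500: state=(0.009, 0.141, 0.850)
t=6.000: state=(0.008, 0.112, 0.880)
t=6.500: state=(0.007, 0.089, 0.905)
t=7.000: state=(0.006, 0.070, 0.924)
t=7.020: state=(0.006, 0.069, 0.925)
compare at T: S=0.006, I=0.069, R=0.925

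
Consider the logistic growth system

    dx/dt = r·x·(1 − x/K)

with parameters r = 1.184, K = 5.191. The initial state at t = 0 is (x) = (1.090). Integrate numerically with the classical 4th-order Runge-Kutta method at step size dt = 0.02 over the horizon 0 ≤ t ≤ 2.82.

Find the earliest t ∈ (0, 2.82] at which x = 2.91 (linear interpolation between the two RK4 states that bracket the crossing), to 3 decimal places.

t = 1.325

t=0.000: state=(1.090)
step 1 (dt=0.02): k1=(1.020), k2=(1.027), k3=(1.027), k4=(1.034); state += dt/6·(k1+2k2+2k3+k4)
t=0.020: state=(1.111)
t=0.040: state=(1.131)
t=0.060: state=(1.152)
continuing one RK4 step at a time; state shown every 5 steps (Δt=0.1):
t=0.100: state=(1.195)
t=0.200: state=(1.308)
t=0.300: state=(1.427)
t=0.400: state=(1.553)
t=0.500: state=(1.685)
t=0.600: state=(1.822)
t=0.700: state=(1.964)
t=0.800: state=(2.111)
t=0.900: state=(2.261)
t=1.000: state=(2.413)
t=1.100: state=(2.566)
t=1.200: state=(2.720)
t=1.300: state=(2.872)
t=1.320: state=(2.903)
next step: t=1.340: state=(2.933) — x has crossed 2.91
linear interpolation between t=1.320 (2.90269) and t=1.340 (2.93295) → t≈1.325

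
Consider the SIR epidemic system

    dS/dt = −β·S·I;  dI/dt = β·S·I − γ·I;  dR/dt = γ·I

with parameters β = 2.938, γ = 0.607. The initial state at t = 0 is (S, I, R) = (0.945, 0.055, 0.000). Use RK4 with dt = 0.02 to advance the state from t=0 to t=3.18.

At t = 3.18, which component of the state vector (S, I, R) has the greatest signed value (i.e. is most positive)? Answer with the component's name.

largest component: R

t=0.000: state=(0.945, 0.055, 0.000)
step 1 (dt=0.02): k1=(-0.153, 0.119, 0.033), k2=(-0.156, 0.122, 0.034), k3=(-0.156, 0.122, 0.034), k4=(-0.159, 0.124, 0.035); state += dt/6·(k1+2k2+2k3+k4)
t=0.020: state=(0.942, 0.057, 0.001)
t=0.040: state=(0.939, 0.060, 0.001)
t=0.060: state=(0.935, 0.063, 0.002)
continuing one RK4 step at a time; state shown every 10 steps (Δt=0.2):
t=0.200: state=(0.908, 0.084, 0.008)
t=0.400: state=(0.854, 0.125, 0.021)
t=0.600: state=(0.782, 0.179, 0.039)
t=0.800: state=(0.690, 0.245, 0.065)
t=1.000: state=(0.586, 0.315, 0.099)
t=1.200: state=(0.477, 0.382, 0.141)
t=1.400: state=(0.375, 0.434, 0.191)
t=1.600: state=(0.287, 0.467, 0.246)
t=1.800: state=(0.218, 0.479, 0.303)
t=2.000: state=(0.164, 0.474, 0.361)
t=2.200: state=(0.125, 0.457, 0.418)
t=2.400: state=(0.096, 0.432, 0.472)
t=2.600: state=(0.075, 0.402, 0.523)
t=2.800: state=(0.060, 0.370, 0.570)
t=3.000: state=(0.049, 0.339, 0.613)
t=3.180: state=(0.041, 0.311, 0.648)
compare at T: S=0.041, I=0.311, R=0.648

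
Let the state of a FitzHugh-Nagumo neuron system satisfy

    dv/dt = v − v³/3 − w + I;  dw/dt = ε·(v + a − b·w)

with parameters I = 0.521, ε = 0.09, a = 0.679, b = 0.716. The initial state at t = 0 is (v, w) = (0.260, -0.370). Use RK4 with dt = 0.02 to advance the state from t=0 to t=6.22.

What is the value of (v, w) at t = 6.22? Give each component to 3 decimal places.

(v, w) = (1.606, 0.839)

t=0.000: state=(0.260, -0.370)
step 1 (dt=0.02): k1=(1.145, 0.108), k2=(1.155, 0.109), k3=(1.155, 0.109), k4=(1.164, 0.110); state += dt/6·(k1+2k2+2k3+k4)
t=0.020: state=(0.283, -0.368)
t=0.040: state=(0.307, -0.366)
t=0.060: state=(0.330, -0.363)
continuing one RK4 step at a time; state shown every 25 steps (Δt=0.5):
t=0.500: state=(0.937, -0.302)
t=1.000: state=(1.591, -0.206)
t=1.500: state=(1.883, -0.091)
t=2.000: state=(1.938, 0.027)
t=2.500: state=(1.920, 0.142)
t=3.000: state=(1.885, 0.252)
t=3.500: state=(1.844, 0.357)
t=4.000: state=(1.803, 0.456)
t=4.500: state=(1.760, 0.551)
t=5.000: state=(1.716, 0.640)
t=5.500: state=(1.672, 0.725)
t=6.000: state=(1.626, 0.805)
t=6.220: state=(1.606, 0.839)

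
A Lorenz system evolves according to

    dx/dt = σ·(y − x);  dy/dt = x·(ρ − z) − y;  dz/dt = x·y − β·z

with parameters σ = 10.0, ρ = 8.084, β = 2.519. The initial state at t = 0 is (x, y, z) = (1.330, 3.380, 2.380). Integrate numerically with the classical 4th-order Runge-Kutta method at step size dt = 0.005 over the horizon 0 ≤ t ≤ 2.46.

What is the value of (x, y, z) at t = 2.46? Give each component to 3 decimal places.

t=0.000: state=(1.330, 3.380, 2.380)
step 1 (dt=0.005): k1=(20.500, 4.206, -1.500), k2=(20.093, 4.493, -1.303), k3=(20.110, 4.486, -1.306), k4=(19.719, 4.767, -1.111); state += dt/6·(k1+2k2+2k3+k4)
t=0.005: state=(1.431, 3.402, 2.373)
t=0.010: state=(1.527, 3.428, 2.369)
t=0.015: state=(1.621, 3.455, 2.366)
continuing one RK4 step at a time; state shown every 20 steps (Δt=0.1):
t=0.100: state=(2.902, 4.232, 2.593)
t=0.200: state=(4.214, 5.537, 3.580)
t=0.300: state=(5.498, 6.671, 5.466)
t=0.400: state=(6.362, 6.812, 7.892)
t=0.500: state=(6.275, 5.657, 9.702)
t=0.600: state=(5.289, 4.064, 10.026)
t=0.700: state=(4.074, 2.964, 9.213)
t=0.800: state=(3.172, 2.494, 8.008)
t=0.900: state=(2.708, 2.440, 6.850)
t=1.000: state=(2.601, 2.640, 5.911)
t=1.100: state=(2.761, 3.031, 5.262)
t=1.200: state=(3.127, 3.583, 4.950)
t=1.300: state=(3.657, 4.250, 5.027)
t=1.400: state=(4.281, 4.915, 5.530)
t=1.500: state=(4.868, 5.375, 6.407)
t=1.600: state=(5.230, 5.420, 7.424)
t=1.700: state=(5.221, 5.018, 8.207)
t=1.800: state=(4.866, 4.392, 8.482)
t=1.900: state=(4.352, 3.834, 8.257)
t=2.000: state=(3.888, 3.497, 7.738)
t=2.100: state=(3.591, 3.393, 7.140)
t=2.200: state=(3.489, 3.479, 6.617)
t=2.300: state=(3.560, 3.705, 6.257)
t=2.400: state=(3.765, 4.020, 6.114)
t=2.460: state=(3.931, 4.226, 6.140)

(x, y, z) = (3.931, 4.226, 6.140)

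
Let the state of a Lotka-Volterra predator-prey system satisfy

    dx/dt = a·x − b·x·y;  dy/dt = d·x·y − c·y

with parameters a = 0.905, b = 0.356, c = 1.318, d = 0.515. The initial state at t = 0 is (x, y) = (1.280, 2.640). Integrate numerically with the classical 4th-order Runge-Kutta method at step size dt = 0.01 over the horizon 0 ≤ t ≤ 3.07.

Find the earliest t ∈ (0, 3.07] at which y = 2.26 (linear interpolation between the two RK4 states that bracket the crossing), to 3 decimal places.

t=0.000: state=(1.280, 2.640)
step 1 (dt=0.01): k1=(-0.045, -1.739), k2=(-0.041, -1.734), k3=(-0.041, -1.734), k4=(-0.037, -1.728); state += dt/6·(k1+2k2+2k3+k4)
t=0.010: state=(1.280, 2.623)
t=0.020: state=(1.279, 2.605)
t=0.030: state=(1.279, 2.588)
continuing one RK4 step at a time; state shown every 10 steps (Δt=0.1):
t=0.100: state=(1.279, 2.472)
t=0.200: state=(1.286, 2.314)
t=0.230: state=(1.290, 2.269)
next step: t=0.240: state=(1.291, 2.254) — y has crossed 2.26
linear interpolation between t=0.230 (2.26924) and t=0.240 (2.25446) → t≈0.236

t = 0.236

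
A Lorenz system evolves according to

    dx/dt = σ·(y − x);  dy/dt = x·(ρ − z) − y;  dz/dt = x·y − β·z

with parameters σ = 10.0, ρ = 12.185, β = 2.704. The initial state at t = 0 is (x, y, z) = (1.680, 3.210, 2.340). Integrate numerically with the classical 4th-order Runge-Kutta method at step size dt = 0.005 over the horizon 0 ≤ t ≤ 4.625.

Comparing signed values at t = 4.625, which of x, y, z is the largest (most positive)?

largest component: z

t=0.000: state=(1.680, 3.210, 2.340)
step 1 (dt=0.005): k1=(15.300, 13.330, -0.935), k2=(15.251, 13.677, -0.748), k3=(15.261, 13.674, -0.748), k4=(15.221, 14.019, -0.559); state += dt/6·(k1+2k2+2k3+k4)
t=0.005: state=(1.756, 3.278, 2.336)
t=0.010: state=(1.832, 3.350, 2.334)
t=0.015: state=(1.908, 3.425, 2.335)
continuing one RK4 step at a time; state shown every 40 steps (Δt=0.2):
t=0.200: state=(5.602, 8.286, 4.751)
t=0.400: state=(9.545, 9.028, 15.799)
t=0.600: state=(4.347, 1.744, 14.440)
t=0.800: state=(1.827, 1.586, 8.979)
t=1.000: state=(2.370, 3.089, 5.934)
t=1.200: state=(4.835, 6.604, 6.199)
t=1.400: state=(8.165, 8.866, 12.607)
t=1.600: state=(5.969, 3.908, 14.679)
t=1.800: state=(3.251, 2.748, 10.486)
t=2.000: state=(3.515, 4.178, 7.791)
t=2.200: state=(5.629, 6.945, 8.584)
t=2.400: state=(7.334, 7.257, 12.975)
t=2.600: state=(5.464, 4.228, 13.187)
t=2.800: state=(3.978, 3.805, 10.294)
t=3.000: state=(4.567, 5.249, 8.890)
t=3.200: state=(6.198, 6.924, 10.484)
t=3.400: state=(6.493, 5.992, 12.870)
t=3.600: state=(5.053, 4.417, 11.947)
t=3.800: state=(4.533, 4.654, 10.121)
t=4.000: state=(5.321, 5.891, 9.910)
t=4.200: state=(6.231, 6.410, 11.523)
t=4.400: state=(5.821, 5.339, 12.282)
t=4.600: state=(4.976, 4.739, 11.187)
t=4.625: state=(4.925, 4.754, 11.023)
compare at T: x=4.925, y=4.754, z=11.023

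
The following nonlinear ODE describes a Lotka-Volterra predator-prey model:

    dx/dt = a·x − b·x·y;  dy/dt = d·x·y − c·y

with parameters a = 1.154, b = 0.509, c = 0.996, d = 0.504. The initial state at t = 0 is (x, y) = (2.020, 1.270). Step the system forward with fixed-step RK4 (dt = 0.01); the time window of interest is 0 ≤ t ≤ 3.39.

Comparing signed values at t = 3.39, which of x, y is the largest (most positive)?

t=0.000: state=(2.020, 1.270)
step 1 (dt=0.01): k1=(1.025, 0.028), k2=(1.028, 0.031), k3=(1.028, 0.031), k4=(1.030, 0.035); state += dt/6·(k1+2k2+2k3+k4)
t=0.010: state=(2.030, 1.270)
t=0.020: state=(2.041, 1.271)
t=0.030: state=(2.051, 1.271)
continuing one RK4 step at a time; state shown every 20 steps (Δt=0.2):
t=0.200: state=(2.234, 1.289)
t=0.400: state=(2.463, 1.338)
t=0.600: state=(2.696, 1.422)
t=0.800: state=(2.921, 1.547)
t=1.000: state=(3.117, 1.719)
t=1.200: state=(3.260, 1.944)
t=1.400: state=(3.323, 2.221)
t=1.600: state=(3.286, 2.541)
t=1.800: state=(3.141, 2.881)
t=2.000: state=(2.901, 3.203)
t=2.200: state=(2.601, 3.465)
t=2.400: state=(2.281, 3.631)
t=2.600: state=(1.978, 3.687)
t=2.800: state=(1.715, 3.637)
t=3.000: state=(1.501, 3.503)
t=3.200: state=(1.336, 3.310)
t=3.390: state=(1.220, 3.095)
compare at T: x=1.220, y=3.095

largest component: y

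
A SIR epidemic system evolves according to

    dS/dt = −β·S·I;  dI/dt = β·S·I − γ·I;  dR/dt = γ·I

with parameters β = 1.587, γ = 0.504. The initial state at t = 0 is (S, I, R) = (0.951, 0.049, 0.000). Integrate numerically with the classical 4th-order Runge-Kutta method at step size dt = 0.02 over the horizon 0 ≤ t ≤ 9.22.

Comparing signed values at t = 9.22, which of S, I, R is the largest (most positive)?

t=0.000: state=(0.951, 0.049, 0.000)
step 1 (dt=0.02): k1=(-0.074, 0.049, 0.025), k2=(-0.075, 0.050, 0.025), k3=(-0.075, 0.050, 0.025), k4=(-0.075, 0.050, 0.025); state += dt/6·(k1+2k2+2k3+k4)
t=0.020: state=(0.950, 0.050, 0.000)
t=0.040: state=(0.948, 0.051, 0.001)
t=0.060: state=(0.946, 0.052, 0.002)
continuing one RK4 step at a time; state shown every 25 steps (Δt=0.5):
t=0.500: state=(0.904, 0.080, 0.016)
t=1.000: state=(0.835, 0.124, 0.041)
t=1.500: state=(0.741, 0.180, 0.079)
t=2.000: state=(0.627, 0.241, 0.132)
t=2.500: state=(0.507, 0.293, 0.200)
t=3.000: state=(0.396, 0.326, 0.278)
t=3.500: state=(0.304, 0.334, 0.362)
t=4.000: state=(0.234, 0.321, 0.445)
t=4.500: state=(0.183, 0.294, 0.523)
t=5.000: state=(0.147, 0.260, 0.592)
t=5.500: state=(0.121, 0.225, 0.654)
t=6.000: state=(0.103, 0.191, 0.706)
t=6.500: state=(0.090, 0.160, 0.750)
t=7.000: state=(0.080, 0.133, 0.787)
t=7.500: state=(0.072, 0.110, 0.818)
t=8.000: state=(0.067, 0.090, 0.843)
t=8.500: state=(0.063, 0.074, 0.863)
t=9.000: state=(0.059, 0.060, 0.880)
t=9.220: state=(0.058, 0.055, 0.887)
compare at T: S=0.058, I=0.055, R=0.887

largest component: R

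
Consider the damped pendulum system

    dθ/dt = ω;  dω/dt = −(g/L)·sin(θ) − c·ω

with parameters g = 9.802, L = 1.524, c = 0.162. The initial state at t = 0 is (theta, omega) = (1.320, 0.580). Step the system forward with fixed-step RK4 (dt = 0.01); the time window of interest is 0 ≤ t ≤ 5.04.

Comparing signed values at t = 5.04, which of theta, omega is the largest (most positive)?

largest component: omega

t=0.000: state=(1.320, 0.580)
step 1 (dt=0.01): k1=(0.580, -6.325), k2=(0.548, -6.324), k3=(0.548, -6.324), k4=(0.517, -6.323); state += dt/6·(k1+2k2+2k3+k4)
t=0.010: state=(1.325, 0.517)
t=0.020: state=(1.330, 0.454)
t=0.030: state=(1.335, 0.390)
continuing one RK4 step at a time; state shown every 20 steps (Δt=0.2):
t=0.200: state=(1.310, -0.669)
t=0.400: state=(1.058, -1.826)
t=0.600: state=(0.598, -2.703)
t=0.800: state=(0.016, -2.998)
t=1.000: state=(-0.551, -2.562)
t=1.200: state=(-0.973, -1.597)
t=1.400: state=(-1.177, -0.423)
t=1.600: state=(-1.142, 0.760)
t=1.800: state=(-0.881, 1.817)
t=2.000: state=(-0.437, 2.538)
t=2.200: state=(0.095, 2.671)
t=2.400: state=(0.587, 2.155)
t=2.600: state=(0.928, 1.206)
t=2.800: state=(1.059, 0.094)
t=3.000: state=(0.967, -0.994)
t=3.200: state=(0.674, -1.897)
t=3.400: state=(0.236, -2.396)
t=3.600: state=(-0.245, -2.310)
t=3.800: state=(-0.652, -1.678)
t=4.000: state=(-0.895, -0.728)
t=4.200: state=(-0.937, 0.313)
t=4.400: state=(-0.776, 1.271)
t=4.600: state=(-0.446, 1.964)
t=4.800: state=(-0.021, 2.196)
t=5.000: state=(0.395, 1.884)
t=5.040: state=(0.468, 1.765)
compare at T: theta=0.468, omega=1.765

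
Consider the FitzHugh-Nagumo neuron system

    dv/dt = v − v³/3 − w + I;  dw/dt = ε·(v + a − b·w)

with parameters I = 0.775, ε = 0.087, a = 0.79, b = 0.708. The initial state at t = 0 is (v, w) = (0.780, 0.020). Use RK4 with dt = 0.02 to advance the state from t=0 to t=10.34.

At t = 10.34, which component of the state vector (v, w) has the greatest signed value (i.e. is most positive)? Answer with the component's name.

t=0.000: state=(0.780, 0.020)
step 1 (dt=0.02): k1=(1.377, 0.135), k2=(1.381, 0.136), k3=(1.381, 0.136), k4=(1.384, 0.138); state += dt/6·(k1+2k2+2k3+k4)
t=0.020: state=(0.808, 0.023)
t=0.040: state=(0.835, 0.026)
t=0.060: state=(0.863, 0.028)
continuing one RK4 step at a time; state shown every 25 steps (Δt=0.5):
t=0.500: state=(1.443, 0.101)
t=1.000: state=(1.814, 0.203)
t=1.500: state=(1.910, 0.311)
t=2.000: state=(1.906, 0.418)
t=2.500: state=(1.876, 0.520)
t=3.000: state=(1.839, 0.617)
t=3.500: state=(1.800, 0.711)
t=4.000: state=(1.760, 0.799)
t=4.500: state=(1.719, 0.883)
t=5.000: state=(1.677, 0.963)
t=5.500: state=(1.635, 1.039)
t=6.000: state=(1.592, 1.110)
t=6.500: state=(1.547, 1.177)
t=7.000: state=(1.502, 1.241)
t=7.500: state=(1.454, 1.300)
t=8.000: state=(1.405, 1.356)
t=8.500: state=(1.354, 1.408)
t=9.000: state=(1.299, 1.456)
t=9.500: state=(1.241, 1.500)
t=10.000: state=(1.178, 1.540)
t=10.340: state=(1.131, 1.565)
compare at T: v=1.131, w=1.565

largest component: w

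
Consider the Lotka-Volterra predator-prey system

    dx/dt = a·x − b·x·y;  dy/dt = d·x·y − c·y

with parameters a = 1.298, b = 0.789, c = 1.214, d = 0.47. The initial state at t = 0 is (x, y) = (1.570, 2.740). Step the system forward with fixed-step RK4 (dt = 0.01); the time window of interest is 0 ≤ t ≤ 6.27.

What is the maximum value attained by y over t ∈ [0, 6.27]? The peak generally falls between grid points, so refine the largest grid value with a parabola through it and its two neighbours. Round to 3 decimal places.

max y = 3.112

t=0.000: state=(1.570, 2.740)
step 1 (dt=0.01): k1=(-1.356, -1.305), k2=(-1.342, -1.310), k3=(-1.342, -1.310), k4=(-1.329, -1.315); state += dt/6·(k1+2k2+2k3+k4)
t=0.010: state=(1.557, 2.727)
t=0.020: state=(1.543, 2.714)
t=0.030: state=(1.531, 2.700)
continuing one RK4 step at a time; state shown every 25 steps (Δt=0.25):
t=0.250: state=(1.309, 2.392)
t=0.500: state=(1.169, 2.041)
t=0.750: state=(1.117, 1.722)
t=1.000: state=(1.131, 1.450)
t=1.250: state=(1.203, 1.227)
t=1.500: state=(1.330, 1.050)
t=1.750: state=(1.517, 0.916)
t=2.000: state=(1.769, 0.820)
t=2.250: state=(2.095, 0.759)
t=2.500: state=(2.504, 0.733)
t=2.750: state=(2.995, 0.747)
t=3.000: state=(3.556, 0.810)
t=3.250: state=(4.145, 0.940)
t=3.500: state=(4.667, 1.166)
t=3.750: state=(4.964, 1.521)
t=4.000: state=(4.858, 2.009)
t=4.250: state=(4.285, 2.548)
t=4.500: state=(3.430, 2.963)
t=4.750: state=(2.593, 3.112)
t=5.000: state=(1.957, 2.995)
t=5.250: state=(1.540, 2.710)
t=5.500: state=(1.291, 2.359)
t=5.750: state=(1.161, 2.010)
t=6.000: state=(1.116, 1.695)
t=6.250: state=(1.135, 1.427)
t=6.270: state=(1.139, 1.408)
largest grid value and its neighbours: y(4.740)=3.11173, y(4.750)=3.11210, y(4.760)=3.11204
parabola through these three points peaks at t≈4.754 with y≈3.11213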